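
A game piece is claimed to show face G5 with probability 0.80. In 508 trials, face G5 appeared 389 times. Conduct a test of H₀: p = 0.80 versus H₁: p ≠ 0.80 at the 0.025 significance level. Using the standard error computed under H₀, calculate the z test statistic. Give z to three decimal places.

z = -1.930

p̂ = 389/508 = 0.76575.
Under H₀, SE = √(0.8·0.2/508) = √(0.000314961) = 0.01775.
z = (0.76575 − 0.8)/0.01775 = -0.03425/0.01775 = -1.930.
Two-sided p-value ≈ 2·Φ(−1.930) = 0.0536; since p > α = 0.025, fail to reject H₀.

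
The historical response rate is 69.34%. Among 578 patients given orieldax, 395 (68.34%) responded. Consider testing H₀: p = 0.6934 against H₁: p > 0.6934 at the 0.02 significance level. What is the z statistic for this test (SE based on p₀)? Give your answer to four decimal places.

p̂ = 395/578 ≈ 0.683391.
SE = √(p₀(1−p₀)/n) = √(0.2126/578) = 0.019178.
z = (0.683391 − 0.6934)/0.019178 = -0.010009/0.019178 = -0.5219.
p-value = P(Z > -0.522) ≈ 0.6991; since p > α = 0.02, fail to reject H₀.

z = -0.5219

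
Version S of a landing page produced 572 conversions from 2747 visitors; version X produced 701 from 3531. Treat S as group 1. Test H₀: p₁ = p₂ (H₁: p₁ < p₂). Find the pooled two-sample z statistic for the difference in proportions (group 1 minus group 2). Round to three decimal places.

p̂₁ = 572/2747 = 0.20823, p̂₂ = 701/3531 = 0.19853.
Pooled p̂ = (572+701)/(2747+3531) = 1273/6278 = 0.20277.
SE = √(0.161655 × 0.000647239) = 0.01023.
z = (0.20823 − 0.19853)/0.01023 = 0.00970/0.01023 = 0.948.

z = 0.948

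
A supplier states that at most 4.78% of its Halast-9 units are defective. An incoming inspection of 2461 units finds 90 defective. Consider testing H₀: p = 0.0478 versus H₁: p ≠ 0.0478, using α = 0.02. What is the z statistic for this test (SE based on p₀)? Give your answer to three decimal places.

p̂ = 90/2461 ≈ 0.036570.
SE = √(p₀(1−p₀)/n) = √(0.045515/2461) = 0.004301.
z = (0.036570 − 0.0478)/0.004301 = -0.011230/0.004301 = -2.611.
p-value = 2·P(Z > 2.611) ≈ 0.0090, so at α = 0.02 we reject H₀.

z = -2.611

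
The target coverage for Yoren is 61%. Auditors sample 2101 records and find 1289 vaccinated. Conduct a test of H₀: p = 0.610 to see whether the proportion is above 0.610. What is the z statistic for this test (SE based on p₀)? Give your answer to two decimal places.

p̂ = 1289/2101 = 0.6135.
Standard error under H₀: √(0.61×0.39/2101) = 0.0106.
z = (0.6135 − 0.61)/0.0106 = 0.0035/0.0106 = 0.33.
p-value = P(Z > 0.331) ≈ 0.3705.

z = 0.33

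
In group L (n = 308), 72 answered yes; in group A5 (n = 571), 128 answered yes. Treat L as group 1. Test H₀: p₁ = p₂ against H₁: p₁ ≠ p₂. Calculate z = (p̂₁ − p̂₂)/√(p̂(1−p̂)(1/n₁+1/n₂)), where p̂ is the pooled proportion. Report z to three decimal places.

z = 0.324

p̂₁ = 72/308 = 0.23377, p̂₂ = 128/571 = 0.22417.
Pooled p̂ = (72+128)/(308+571) = 200/879 = 0.22753.
SE = √(p̂(1−p̂)(1/n₁+1/n₂)) = √(0.22753·0.77247·0.00499807) = √(0.000878464) = 0.02964.
z = (0.23377 − 0.22417)/0.02964 = 0.00960/0.02964 = 0.324.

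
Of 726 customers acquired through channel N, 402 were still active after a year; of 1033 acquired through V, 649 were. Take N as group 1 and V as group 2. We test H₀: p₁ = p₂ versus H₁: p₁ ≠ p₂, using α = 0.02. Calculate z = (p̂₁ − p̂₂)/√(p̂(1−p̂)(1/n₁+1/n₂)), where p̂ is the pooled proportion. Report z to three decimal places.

z = -3.139

p̂₁ = 402/726 = 0.55372, p̂₂ = 649/1033 = 0.62827.
Pooled p̂ = (402+649)/(726+1033) = 1051/1759 = 0.59750.
SE = √(0.240494 × 0.00234546) = 0.02375.
z = (0.55372 − 0.62827)/0.02375 = -0.07455/0.02375 = -3.139.
p-value = 2·P(Z > 3.139) ≈ 0.0017; since p < α = 0.02, reject H₀.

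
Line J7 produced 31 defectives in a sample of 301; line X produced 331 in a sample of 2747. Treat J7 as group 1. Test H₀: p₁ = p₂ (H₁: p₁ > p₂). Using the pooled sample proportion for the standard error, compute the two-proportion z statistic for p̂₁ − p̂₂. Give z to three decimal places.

p̂₁ = 31/301 = 0.102990, p̂₂ = 331/2747 = 0.120495.
Pooled p̂ = (31+331)/(301+2747) = 362/3048 = 0.118766.
SE = √(p̂(1−p̂)(1/n₁+1/n₂)) = √(0.118766·0.881234·0.00368629) = √(0.000385811) = 0.019642.
z = (0.102990 − 0.120495)/0.019642 = -0.017505/0.019642 = -0.891.

z = -0.891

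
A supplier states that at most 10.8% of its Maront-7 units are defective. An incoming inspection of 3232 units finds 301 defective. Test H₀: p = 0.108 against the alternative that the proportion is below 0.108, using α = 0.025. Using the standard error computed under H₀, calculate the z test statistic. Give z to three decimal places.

z = -2.723

p̂ = 301/3232 = 0.09313.
SE = √(p₀(1−p₀)/n) = √(0.096336/3232) = 0.00546.
z = (0.09313 − 0.108)/0.00546 = -0.01487/0.00546 = -2.723.
p-value = P(Z < -2.723) ≈ 0.0032. With α = 0.025, reject H₀.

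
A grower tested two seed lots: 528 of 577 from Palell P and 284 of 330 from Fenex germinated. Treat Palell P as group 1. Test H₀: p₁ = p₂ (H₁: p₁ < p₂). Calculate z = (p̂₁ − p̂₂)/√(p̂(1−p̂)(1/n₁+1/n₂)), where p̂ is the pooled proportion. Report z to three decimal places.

z = 2.577

p̂₁ = 528/577 ≈ 0.915078, p̂₂ = 284/330 ≈ 0.860606.
Pooled p̂ = (528+284)/(577+330) = 812/907 = 0.895259.
SE = √(p̂(1−p̂)(1/n₁+1/n₂)) = √(0.895259·0.104741·0.00476341) = √(0.000446666) = 0.021134.
z = (0.915078 − 0.860606)/0.021134 = 0.054472/0.021134 = 2.577.
p-value = P(Z < 2.577) ≈ 0.9950.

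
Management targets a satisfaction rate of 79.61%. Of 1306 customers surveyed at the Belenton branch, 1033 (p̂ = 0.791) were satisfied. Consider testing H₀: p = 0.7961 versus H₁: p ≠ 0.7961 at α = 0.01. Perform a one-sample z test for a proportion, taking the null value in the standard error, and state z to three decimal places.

z = -0.461

p̂ = 1033/1306 = 0.79096.
Under H₀, SE = √(0.7961·0.2039/1306) = √(0.000124292) = 0.01115.
z = (0.79096 − 0.7961)/0.01115 = -0.00514/0.01115 = -0.461.
Two-sided p-value ≈ 2·Φ(−0.461) = 0.6451, so at α = 0.01 we fail to reject H₀.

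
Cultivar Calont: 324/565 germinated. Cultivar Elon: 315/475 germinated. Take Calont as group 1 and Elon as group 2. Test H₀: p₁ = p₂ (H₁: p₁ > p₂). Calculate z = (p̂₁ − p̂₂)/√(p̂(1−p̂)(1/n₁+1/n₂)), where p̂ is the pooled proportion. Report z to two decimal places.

z = -2.96

p̂₁ = 324/565 ≈ 0.5735, p̂₂ = 315/475 ≈ 0.6632.
Pooled p̂ = (324+315)/(565+475) = 639/1040 = 0.6144.
SE = √(0.236907 × 0.00387517) = 0.0303.
z = (0.5735 − 0.6632)/0.0303 = -0.0897/0.0303 = -2.96.
p-value = P(Z > -2.961) ≈ 0.9985.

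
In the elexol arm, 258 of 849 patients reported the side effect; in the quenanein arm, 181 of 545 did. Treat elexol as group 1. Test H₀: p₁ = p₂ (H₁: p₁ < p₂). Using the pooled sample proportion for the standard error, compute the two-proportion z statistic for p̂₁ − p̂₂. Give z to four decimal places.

p̂₁ = 258/849 ≈ 0.303887, p̂₂ = 181/545 ≈ 0.332110.
Pooled p̂ = (258+181)/(849+545) = 439/1394 = 0.314921.
SE = √(p̂(1−p̂)(1/n₁+1/n₂)) = √(0.314921·0.685079·0.00301272) = √(0.000649981) = 0.025495.
z = (0.303887 − 0.332110)/0.025495 = -0.028223/0.025495 = -1.1070.
p-value = P(Z < -1.107) ≈ 0.1341.

z = -1.1070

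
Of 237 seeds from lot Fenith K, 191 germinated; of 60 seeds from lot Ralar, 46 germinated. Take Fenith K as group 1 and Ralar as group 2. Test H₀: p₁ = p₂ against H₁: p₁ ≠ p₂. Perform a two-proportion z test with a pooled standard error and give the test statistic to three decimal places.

z = 0.676

p̂₁ = 191/237 = 0.80591, p̂₂ = 46/60 = 0.76667.
Pooled p̂ = (191+46)/(237+60) = 237/297 = 0.79798.
SE = √(0.161208 × 0.0208861) = 0.05803.
z = (0.80591 − 0.76667)/0.05803 = 0.03924/0.05803 = 0.676.
p-value = 2·P(Z > 0.676) ≈ 0.4989.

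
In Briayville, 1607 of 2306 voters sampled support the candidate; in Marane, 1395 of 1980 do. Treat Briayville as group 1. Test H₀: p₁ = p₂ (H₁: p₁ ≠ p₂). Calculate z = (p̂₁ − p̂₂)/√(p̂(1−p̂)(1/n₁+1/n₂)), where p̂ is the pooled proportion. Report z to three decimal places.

p̂₁ = 1607/2306 ≈ 0.696878, p̂₂ = 1395/1980 ≈ 0.704545.
Pooled p̂ = (1607+1395)/(2306+1980) = 3002/4286 = 0.700420.
SE = √(p̂(1−p̂)(1/n₁+1/n₂)) = √(0.700420·0.299580·0.000938702) = √(0.00019697) = 0.014035.
z = (0.696878 − 0.704545)/0.014035 = -0.007667/0.014035 = -0.546.
p-value = 2·P(Z > 0.546) ≈ 0.5848.

z = -0.546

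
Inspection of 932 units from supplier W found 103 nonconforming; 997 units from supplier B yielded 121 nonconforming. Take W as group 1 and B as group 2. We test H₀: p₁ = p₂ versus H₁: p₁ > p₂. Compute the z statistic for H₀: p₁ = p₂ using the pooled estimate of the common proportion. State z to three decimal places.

p̂₁ = 103/932 = 0.110515, p̂₂ = 121/997 = 0.121364.
Pooled p̂ = (103+121)/(932+997) = 224/1929 = 0.116122.
SE = √(0.102638 × 0.00207597) = 0.014597.
z = (0.110515 − 0.121364)/0.014597 = -0.010849/0.014597 = -0.743.
p-value = P(Z > -0.743) ≈ 0.7713.

z = -0.743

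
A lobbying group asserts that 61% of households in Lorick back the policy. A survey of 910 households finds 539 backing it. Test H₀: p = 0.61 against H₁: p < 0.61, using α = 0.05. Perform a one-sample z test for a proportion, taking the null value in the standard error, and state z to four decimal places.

z = -1.0942

p̂ = 539/910 = 0.592308.
Standard error under H₀: √(0.61×0.39/910) = 0.016169.
z = (0.592308 − 0.61)/0.016169 = -0.017692/0.016169 = -1.0942.
p-value = P(Z < -1.094) ≈ 0.1369; since p > α = 0.05, fail to reject H₀.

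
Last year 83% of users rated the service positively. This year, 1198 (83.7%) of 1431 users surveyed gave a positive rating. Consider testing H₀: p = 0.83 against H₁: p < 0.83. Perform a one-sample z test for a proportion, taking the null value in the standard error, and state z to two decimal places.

p̂ = 1198/1431 ≈ 0.83718.
Standard error under H₀: √(0.83×0.17/1431) = 0.00993.
z = (0.83718 − 0.83)/0.00993 = 0.00718/0.00993 = 0.72.

z = 0.72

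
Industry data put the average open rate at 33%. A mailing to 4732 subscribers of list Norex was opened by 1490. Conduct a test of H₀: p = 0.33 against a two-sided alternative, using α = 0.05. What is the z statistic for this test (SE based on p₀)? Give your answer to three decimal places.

p̂ = 1490/4732 = 0.314877.
SE = √(p₀(1−p₀)/n) = √(0.2211/4732) = 0.006836.
z = (0.314877 − 0.33)/0.006836 = -0.015123/0.006836 = -2.212.
Two-sided p-value ≈ 2·Φ(−2.212) = 0.0269; since p < α = 0.05, reject H₀.

z = -2.212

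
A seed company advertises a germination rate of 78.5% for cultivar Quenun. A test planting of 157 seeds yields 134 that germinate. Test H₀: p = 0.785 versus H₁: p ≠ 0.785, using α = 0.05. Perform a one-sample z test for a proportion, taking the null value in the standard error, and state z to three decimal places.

p̂ = 134/157 ≈ 0.85350.
Standard error under H₀: √(0.785×0.215/157) = 0.03279.
z = (0.85350 − 0.785)/0.03279 = 0.06850/0.03279 = 2.089.
p-value = 2·P(Z > 2.089) ≈ 0.0367. With α = 0.05, reject H₀.

z = 2.089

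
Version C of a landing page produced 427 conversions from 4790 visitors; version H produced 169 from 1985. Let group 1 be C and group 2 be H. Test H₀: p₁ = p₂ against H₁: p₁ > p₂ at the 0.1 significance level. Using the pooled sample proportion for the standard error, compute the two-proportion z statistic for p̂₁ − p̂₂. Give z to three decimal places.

p̂₁ = 427/4790 ≈ 0.089144, p̂₂ = 169/1985 ≈ 0.085139.
Pooled p̂ = (427+169)/(4790+1985) = 596/6775 = 0.087970.
SE = √(0.0802317 × 0.000712547) = 0.007561.
z = (0.089144 − 0.085139)/0.007561 = 0.004005/0.007561 = 0.530.
p-value = P(Z > 0.530) ≈ 0.2981. With α = 0.1, fail to reject H₀.

z = 0.530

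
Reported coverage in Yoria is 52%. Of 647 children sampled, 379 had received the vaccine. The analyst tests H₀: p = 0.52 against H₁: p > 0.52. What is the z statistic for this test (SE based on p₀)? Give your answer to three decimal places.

z = 3.349

p̂ = 379/647 ≈ 0.58578.
Standard error under H₀: √(0.52×0.48/647) = 0.01964.
z = (0.58578 − 0.52)/0.01964 = 0.06578/0.01964 = 3.349.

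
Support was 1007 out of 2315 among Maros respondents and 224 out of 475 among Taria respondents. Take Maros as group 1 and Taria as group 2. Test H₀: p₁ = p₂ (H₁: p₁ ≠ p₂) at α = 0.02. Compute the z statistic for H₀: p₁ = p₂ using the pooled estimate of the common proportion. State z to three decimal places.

z = -1.463

p̂₁ = 1007/2315 ≈ 0.43499, p̂₂ = 224/475 ≈ 0.47158.
Pooled p̂ = (1007+224)/(2315+475) = 1231/2790 = 0.44122.
SE = √(0.246545 × 0.00253723) = 0.02501.
z = (0.43499 − 0.47158)/0.02501 = -0.03659/0.02501 = -1.463.
p-value = 2·P(Z > 1.463) ≈ 0.1435. With α = 0.02, fail to reject H₀.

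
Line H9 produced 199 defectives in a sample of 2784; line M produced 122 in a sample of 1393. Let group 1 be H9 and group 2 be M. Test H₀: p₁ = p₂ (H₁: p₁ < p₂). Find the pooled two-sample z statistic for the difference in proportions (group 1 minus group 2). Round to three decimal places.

z = -1.842

p̂₁ = 199/2784 = 0.07148, p̂₂ = 122/1393 = 0.08758.
Pooled p̂ = (199+122)/(2784+1393) = 321/4177 = 0.07685.
SE = √(0.0709436 × 0.00107707) = 0.00874.
z = (0.07148 − 0.08758)/0.00874 = -0.01610/0.00874 = -1.842.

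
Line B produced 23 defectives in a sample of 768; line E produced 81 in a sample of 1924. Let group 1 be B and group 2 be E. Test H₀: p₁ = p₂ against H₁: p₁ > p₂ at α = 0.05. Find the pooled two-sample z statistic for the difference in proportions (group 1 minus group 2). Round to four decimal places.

p̂₁ = 23/768 = 0.029948, p̂₂ = 81/1924 = 0.042100.
Pooled p̂ = (23+81)/(768+1924) = 104/2692 = 0.038633.
SE = √(0.0371405 × 0.00182183) = 0.008226.
z = (0.029948 − 0.042100)/0.008226 = -0.012152/0.008226 = -1.4773.
p-value = P(Z > -1.477) ≈ 0.9302. With α = 0.05, fail to reject H₀.

z = -1.4773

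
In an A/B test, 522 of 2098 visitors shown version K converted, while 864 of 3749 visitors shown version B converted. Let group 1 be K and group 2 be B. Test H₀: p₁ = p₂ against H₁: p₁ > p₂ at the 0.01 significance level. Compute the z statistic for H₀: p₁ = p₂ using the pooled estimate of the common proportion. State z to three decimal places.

z = 1.582

p̂₁ = 522/2098 ≈ 0.248808, p̂₂ = 864/3749 ≈ 0.230461.
Pooled p̂ = (522+864)/(2098+3749) = 1386/5847 = 0.237045.
SE = √(p̂(1−p̂)(1/n₁+1/n₂)) = √(0.237045·0.762955·0.000743382) = √(0.000134444) = 0.011595.
z = (0.248808 − 0.230461)/0.011595 = 0.018347/0.011595 = 1.582.
p-value = P(Z > 1.582) ≈ 0.0568, so at α = 0.01 we fail to reject H₀.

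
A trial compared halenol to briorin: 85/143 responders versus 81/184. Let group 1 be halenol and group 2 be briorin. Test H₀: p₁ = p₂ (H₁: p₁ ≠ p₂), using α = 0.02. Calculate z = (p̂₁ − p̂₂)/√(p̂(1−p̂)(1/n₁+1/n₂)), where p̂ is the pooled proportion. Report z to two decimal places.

p̂₁ = 85/143 = 0.5944, p̂₂ = 81/184 = 0.4402.
Pooled p̂ = (85+81)/(143+184) = 166/327 = 0.5076.
SE = √(0.249942 × 0.0124278) = 0.0557.
z = (0.5944 − 0.4402)/0.0557 = 0.1542/0.0557 = 2.77.
Two-sided p-value ≈ 2·Φ(−2.767) = 0.0057; since p < α = 0.02, reject H₀.

z = 2.77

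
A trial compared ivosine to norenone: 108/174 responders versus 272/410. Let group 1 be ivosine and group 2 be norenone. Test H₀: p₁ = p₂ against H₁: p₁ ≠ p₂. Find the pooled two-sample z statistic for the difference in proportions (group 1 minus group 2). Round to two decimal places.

p̂₁ = 108/174 = 0.6207, p̂₂ = 272/410 = 0.6634.
Pooled p̂ = (108+272)/(174+410) = 380/584 = 0.6507.
SE = √(0.227294 × 0.00818615) = 0.0431.
z = (0.6207 − 0.6634)/0.0431 = -0.0427/0.0431 = -0.99.
p-value = 2·P(Z > 0.990) ≈ 0.3219.

z = -0.99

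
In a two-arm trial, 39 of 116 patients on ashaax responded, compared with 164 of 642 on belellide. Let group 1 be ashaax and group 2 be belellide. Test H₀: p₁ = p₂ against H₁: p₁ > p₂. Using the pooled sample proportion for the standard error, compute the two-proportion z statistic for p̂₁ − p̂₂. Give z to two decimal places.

z = 1.81

p̂₁ = 39/116 = 0.3362, p̂₂ = 164/642 = 0.2555.
Pooled p̂ = (39+164)/(116+642) = 203/758 = 0.2678.
SE = √(p̂(1−p̂)(1/n₁+1/n₂)) = √(0.2678·0.7322·0.0101783) = √(0.00199584) = 0.0447.
z = (0.3362 − 0.2555)/0.0447 = 0.0807/0.0447 = 1.81.
p-value = P(Z > 1.808) ≈ 0.0353.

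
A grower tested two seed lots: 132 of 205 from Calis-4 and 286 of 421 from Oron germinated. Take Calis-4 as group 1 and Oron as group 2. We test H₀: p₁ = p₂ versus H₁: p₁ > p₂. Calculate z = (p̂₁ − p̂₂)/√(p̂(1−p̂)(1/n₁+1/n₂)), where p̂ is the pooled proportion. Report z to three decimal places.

p̂₁ = 132/205 ≈ 0.64390, p̂₂ = 286/421 ≈ 0.67933.
Pooled p̂ = (132+286)/(205+421) = 418/626 = 0.66773.
SE = √(p̂(1−p̂)(1/n₁+1/n₂)) = √(0.66773·0.33227·0.00725335) = √(0.00160927) = 0.04012.
z = (0.64390 − 0.67933)/0.04012 = -0.03543/0.04012 = -0.883.

z = -0.883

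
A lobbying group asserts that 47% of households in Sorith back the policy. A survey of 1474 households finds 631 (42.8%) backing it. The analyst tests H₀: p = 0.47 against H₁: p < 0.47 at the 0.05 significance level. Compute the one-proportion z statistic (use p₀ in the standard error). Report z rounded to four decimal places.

z = -3.2241

p̂ = 631/1474 ≈ 0.428087.
SE = √(p₀(1−p₀)/n) = √(0.2491/1474) = 0.013000.
z = (0.428087 − 0.47)/0.013000 = -0.041913/0.013000 = -3.2241.
p-value = P(Z < -3.224) ≈ 0.0006. With α = 0.05, reject H₀.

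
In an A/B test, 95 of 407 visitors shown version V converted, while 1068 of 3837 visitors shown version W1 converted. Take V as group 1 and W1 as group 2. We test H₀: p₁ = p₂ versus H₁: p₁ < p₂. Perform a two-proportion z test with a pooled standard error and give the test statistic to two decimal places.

z = -1.93

p̂₁ = 95/407 ≈ 0.2334, p̂₂ = 1068/3837 ≈ 0.2783.
Pooled p̂ = (95+1068)/(407+3837) = 1163/4244 = 0.2740.
SE = √(p̂(1−p̂)(1/n₁+1/n₂)) = √(0.2740·0.7260·0.00271762) = √(0.000540642) = 0.0233.
z = (0.2334 − 0.2783)/0.0233 = -0.0449/0.0233 = -1.93.
p-value = P(Z < -1.932) ≈ 0.0267.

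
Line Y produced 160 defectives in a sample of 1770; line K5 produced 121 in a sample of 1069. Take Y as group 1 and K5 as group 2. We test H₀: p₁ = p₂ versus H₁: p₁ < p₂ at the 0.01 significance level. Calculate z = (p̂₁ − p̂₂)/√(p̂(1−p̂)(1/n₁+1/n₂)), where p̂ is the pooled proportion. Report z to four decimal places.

p̂₁ = 160/1770 ≈ 0.090395, p̂₂ = 121/1069 ≈ 0.113190.
Pooled p̂ = (160+121)/(1770+1069) = 281/2839 = 0.098979.
SE = √(0.0891818 × 0.00150043) = 0.011568.
z = (0.090395 − 0.113190)/0.011568 = -0.022795/0.011568 = -1.9705.
p-value = P(Z < -1.971) ≈ 0.0244. With α = 0.01, fail to reject H₀.

z = -1.9705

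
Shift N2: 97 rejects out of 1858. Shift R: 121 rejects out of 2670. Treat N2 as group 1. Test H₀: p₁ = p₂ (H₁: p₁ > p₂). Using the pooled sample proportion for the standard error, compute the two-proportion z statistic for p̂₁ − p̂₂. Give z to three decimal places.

p̂₁ = 97/1858 = 0.05221, p̂₂ = 121/2670 = 0.04532.
Pooled p̂ = (97+121)/(1858+2670) = 218/4528 = 0.04814.
SE = √(p̂(1−p̂)(1/n₁+1/n₂)) = √(0.04814·0.95186·0.000912745) = √(4.18283e-05) = 0.00647.
z = (0.05221 − 0.04532)/0.00647 = 0.00689/0.00647 = 1.065.
p-value = P(Z > 1.065) ≈ 0.1434.

z = 1.065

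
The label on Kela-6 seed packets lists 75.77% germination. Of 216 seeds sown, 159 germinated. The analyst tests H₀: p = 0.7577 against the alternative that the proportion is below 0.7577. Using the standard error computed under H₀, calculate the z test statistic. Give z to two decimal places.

p̂ = 159/216 = 0.7361.
SE = √(p₀(1−p₀)/n) = √(0.18359/216) = 0.0292.
z = (0.7361 − 0.7577)/0.0292 = -0.0216/0.0292 = -0.74.
p-value = P(Z < -0.741) ≈ 0.2295.

z = -0.74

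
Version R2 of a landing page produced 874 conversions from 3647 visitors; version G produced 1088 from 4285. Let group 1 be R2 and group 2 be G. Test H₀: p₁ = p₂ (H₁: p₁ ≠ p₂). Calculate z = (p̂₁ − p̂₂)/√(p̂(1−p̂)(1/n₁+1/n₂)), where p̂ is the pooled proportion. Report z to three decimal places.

z = -1.467

p̂₁ = 874/3647 ≈ 0.23965, p̂₂ = 1088/4285 ≈ 0.25391.
Pooled p̂ = (874+1088)/(3647+4285) = 1962/7932 = 0.24735.
SE = √(0.186169 × 0.00050757) = 0.00972.
z = (0.23965 − 0.25391)/0.00972 = -0.01426/0.00972 = -1.467.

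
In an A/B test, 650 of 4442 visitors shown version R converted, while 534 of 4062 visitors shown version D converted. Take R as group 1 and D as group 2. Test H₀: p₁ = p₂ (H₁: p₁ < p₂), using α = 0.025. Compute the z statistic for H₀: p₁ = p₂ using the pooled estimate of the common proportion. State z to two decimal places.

p̂₁ = 650/4442 = 0.14633, p̂₂ = 534/4062 = 0.13146.
Pooled p̂ = (650+534)/(4442+4062) = 1184/8504 = 0.13923.
SE = √(p̂(1−p̂)(1/n₁+1/n₂)) = √(0.13923·0.86077·0.000471308) = √(5.64834e-05) = 0.00752.
z = (0.14633 − 0.13146)/0.00752 = 0.01487/0.00752 = 1.98.
p-value = P(Z < 1.978) ≈ 0.9761, so at α = 0.025 we fail to reject H₀.

z = 1.98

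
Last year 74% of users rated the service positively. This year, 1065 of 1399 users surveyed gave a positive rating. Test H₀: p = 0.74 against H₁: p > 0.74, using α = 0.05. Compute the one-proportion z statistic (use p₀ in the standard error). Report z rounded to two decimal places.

z = 1.81

p̂ = 1065/1399 = 0.76126.
SE = √(p₀(1−p₀)/n) = √(0.1924/1399) = 0.01173.
z = (0.76126 − 0.74)/0.01173 = 0.02126/0.01173 = 1.81.
p-value = P(Z > 1.813) ≈ 0.0349; since p < α = 0.05, reject H₀.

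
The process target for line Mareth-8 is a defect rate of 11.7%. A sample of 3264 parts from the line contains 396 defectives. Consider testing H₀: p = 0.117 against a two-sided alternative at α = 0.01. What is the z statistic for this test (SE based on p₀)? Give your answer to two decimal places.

z = 0.77

p̂ = 396/3264 ≈ 0.1213.
SE = √(p₀(1−p₀)/n) = √(0.10331/3264) = 0.0056.
z = (0.1213 − 0.117)/0.0056 = 0.0043/0.0056 = 0.77.
Two-sided p-value ≈ 2·Φ(−0.768) = 0.4422. With α = 0.01, fail to reject H₀.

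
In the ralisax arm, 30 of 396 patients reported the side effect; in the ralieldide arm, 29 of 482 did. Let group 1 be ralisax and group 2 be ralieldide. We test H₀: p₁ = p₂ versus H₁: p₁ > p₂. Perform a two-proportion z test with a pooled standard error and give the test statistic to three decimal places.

z = 0.918

p̂₁ = 30/396 = 0.07576, p̂₂ = 29/482 = 0.06017.
Pooled p̂ = (30+29)/(396+482) = 59/878 = 0.06720.
SE = √(0.0626826 × 0.00459994) = 0.01698.
z = (0.07576 − 0.06017)/0.01698 = 0.01559/0.01698 = 0.918.
p-value = P(Z > 0.918) ≈ 0.1793.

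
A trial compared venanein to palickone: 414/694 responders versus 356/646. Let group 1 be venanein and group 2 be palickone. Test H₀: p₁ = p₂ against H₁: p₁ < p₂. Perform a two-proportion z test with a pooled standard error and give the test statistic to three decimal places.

p̂₁ = 414/694 ≈ 0.59654, p̂₂ = 356/646 ≈ 0.55108.
Pooled p̂ = (414+356)/(694+646) = 770/1340 = 0.57463.
SE = √(0.244431 × 0.00298891) = 0.02703.
z = (0.59654 − 0.55108)/0.02703 = 0.04546/0.02703 = 1.682.
p-value = P(Z < 1.682) ≈ 0.9537.

z = 1.682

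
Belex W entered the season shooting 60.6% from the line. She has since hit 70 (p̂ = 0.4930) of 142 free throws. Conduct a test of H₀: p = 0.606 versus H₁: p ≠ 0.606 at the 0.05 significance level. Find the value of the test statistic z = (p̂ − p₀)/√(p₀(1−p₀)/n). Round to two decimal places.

z = -2.76

p̂ = 70/142 = 0.4930.
SE = √(p₀(1−p₀)/n) = √(0.23876/142) = 0.0410.
z = (0.4930 − 0.606)/0.0410 = -0.1130/0.0410 = -2.76.
p-value = 2·P(Z > 2.757) ≈ 0.0058; since p < α = 0.05, reject H₀.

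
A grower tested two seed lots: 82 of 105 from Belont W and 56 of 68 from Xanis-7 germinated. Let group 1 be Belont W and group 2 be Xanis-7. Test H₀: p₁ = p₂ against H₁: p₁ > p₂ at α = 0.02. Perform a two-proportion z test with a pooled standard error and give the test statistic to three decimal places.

z = -0.681

p̂₁ = 82/105 = 0.78095, p̂₂ = 56/68 = 0.82353.
Pooled p̂ = (82+56)/(105+68) = 138/173 = 0.79769.
SE = √(p̂(1−p̂)(1/n₁+1/n₂)) = √(0.79769·0.20231·0.0242297) = √(0.00391023) = 0.06253.
z = (0.78095 − 0.82353)/0.06253 = -0.04258/0.06253 = -0.681.
p-value = P(Z > -0.681) ≈ 0.7520. With α = 0.02, fail to reject H₀.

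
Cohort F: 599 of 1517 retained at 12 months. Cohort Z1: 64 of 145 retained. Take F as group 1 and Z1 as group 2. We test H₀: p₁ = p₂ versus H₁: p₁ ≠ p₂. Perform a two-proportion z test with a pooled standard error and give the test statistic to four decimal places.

z = -1.0930

p̂₁ = 599/1517 ≈ 0.394858, p̂₂ = 64/145 ≈ 0.441379.
Pooled p̂ = (599+64)/(1517+145) = 663/1662 = 0.398917.
SE = √(0.239782 × 0.00755575) = 0.042564.
z = (0.394858 − 0.441379)/0.042564 = -0.046521/0.042564 = -1.0930.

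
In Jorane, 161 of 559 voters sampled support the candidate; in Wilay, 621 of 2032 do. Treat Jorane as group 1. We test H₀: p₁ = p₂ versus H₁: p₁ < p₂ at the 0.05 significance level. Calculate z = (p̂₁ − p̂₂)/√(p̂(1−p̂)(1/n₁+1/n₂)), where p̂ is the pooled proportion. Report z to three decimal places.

z = -0.803

p̂₁ = 161/559 ≈ 0.28801, p̂₂ = 621/2032 ≈ 0.30561.
Pooled p̂ = (161+621)/(559+2032) = 782/2591 = 0.30181.
SE = √(0.210722 × 0.00228103) = 0.02192.
z = (0.28801 − 0.30561)/0.02192 = -0.01760/0.02192 = -0.803.
p-value = P(Z < -0.803) ≈ 0.2111. With α = 0.05, fail to reject H₀.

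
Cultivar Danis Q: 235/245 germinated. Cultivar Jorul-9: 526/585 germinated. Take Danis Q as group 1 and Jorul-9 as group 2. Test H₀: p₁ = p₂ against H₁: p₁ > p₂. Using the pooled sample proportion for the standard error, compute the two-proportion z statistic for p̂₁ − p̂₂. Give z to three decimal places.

p̂₁ = 235/245 ≈ 0.959184, p̂₂ = 526/585 ≈ 0.899145.
Pooled p̂ = (235+526)/(245+585) = 761/830 = 0.916867.
SE = √(0.0762215 × 0.00579103) = 0.021010.
z = (0.959184 − 0.899145)/0.021010 = 0.060039/0.021010 = 2.858.
p-value = P(Z > 2.858) ≈ 0.0021.

z = 2.858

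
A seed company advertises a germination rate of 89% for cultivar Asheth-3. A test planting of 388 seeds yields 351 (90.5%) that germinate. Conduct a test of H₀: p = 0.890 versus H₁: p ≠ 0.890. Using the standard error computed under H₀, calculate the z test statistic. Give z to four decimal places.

z = 0.9216

p̂ = 351/388 = 0.904639.
Under H₀, SE = √(0.89·0.11/388) = √(0.00025232) = 0.015885.
z = (0.904639 − 0.89)/0.015885 = 0.014639/0.015885 = 0.9216.
p-value = 2·P(Z > 0.922) ≈ 0.3567.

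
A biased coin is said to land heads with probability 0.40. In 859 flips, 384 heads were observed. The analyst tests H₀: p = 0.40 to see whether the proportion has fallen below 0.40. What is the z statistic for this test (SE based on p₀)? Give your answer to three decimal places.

z = 2.814

p̂ = 384/859 = 0.447031.
Standard error under H₀: √(0.4×0.6/859) = 0.016715.
z = (0.447031 − 0.4)/0.016715 = 0.047031/0.016715 = 2.814.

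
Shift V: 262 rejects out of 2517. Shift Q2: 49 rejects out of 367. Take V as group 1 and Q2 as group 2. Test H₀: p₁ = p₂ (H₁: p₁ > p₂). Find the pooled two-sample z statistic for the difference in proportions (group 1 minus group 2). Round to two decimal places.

z = -1.70

p̂₁ = 262/2517 ≈ 0.1041, p̂₂ = 49/367 ≈ 0.1335.
Pooled p̂ = (262+49)/(2517+367) = 311/2884 = 0.1078.
SE = √(p̂(1−p̂)(1/n₁+1/n₂)) = √(0.1078·0.8922·0.00312209) = √(0.000300369) = 0.0173.
z = (0.1041 − 0.1335)/0.0173 = -0.0294/0.0173 = -1.70.
p-value = P(Z > -1.698) ≈ 0.9552.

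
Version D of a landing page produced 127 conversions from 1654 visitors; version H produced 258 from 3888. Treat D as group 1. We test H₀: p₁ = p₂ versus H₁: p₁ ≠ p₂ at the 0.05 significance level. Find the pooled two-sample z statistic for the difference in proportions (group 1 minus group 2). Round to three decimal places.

p̂₁ = 127/1654 = 0.07678, p̂₂ = 258/3888 = 0.06636.
Pooled p̂ = (127+258)/(1654+3888) = 385/5542 = 0.06947.
SE = √(0.0646435 × 0.000861797) = 0.00746.
z = (0.07678 − 0.06636)/0.00746 = 0.01042/0.00746 = 1.397.
p-value = 2·P(Z > 1.397) ≈ 0.1625; since p > α = 0.05, fail to reject H₀.

z = 1.397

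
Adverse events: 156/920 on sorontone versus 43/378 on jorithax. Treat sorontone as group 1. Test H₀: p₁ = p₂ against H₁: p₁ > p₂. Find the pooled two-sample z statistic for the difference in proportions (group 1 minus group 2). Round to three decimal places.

p̂₁ = 156/920 ≈ 0.169565, p̂₂ = 43/378 ≈ 0.113757.
Pooled p̂ = (156+43)/(920+378) = 199/1298 = 0.153313.
SE = √(0.129808 × 0.00373246) = 0.022011.
z = (0.169565 − 0.113757)/0.022011 = 0.055808/0.022011 = 2.535.
p-value = P(Z > 2.535) ≈ 0.0056.

z = 2.535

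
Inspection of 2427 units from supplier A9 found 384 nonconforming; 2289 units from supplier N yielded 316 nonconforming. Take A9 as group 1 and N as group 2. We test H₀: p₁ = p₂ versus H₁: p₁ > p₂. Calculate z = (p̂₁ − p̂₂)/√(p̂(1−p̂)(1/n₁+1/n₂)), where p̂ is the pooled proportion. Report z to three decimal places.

p̂₁ = 384/2427 ≈ 0.15822, p̂₂ = 316/2289 ≈ 0.13805.
Pooled p̂ = (384+316)/(2427+2289) = 700/4716 = 0.14843.
SE = √(0.126399 × 0.000848903) = 0.01036.
z = (0.15822 − 0.13805)/0.01036 = 0.02017/0.01036 = 1.947.
p-value = P(Z > 1.947) ≈ 0.0258.

z = 1.947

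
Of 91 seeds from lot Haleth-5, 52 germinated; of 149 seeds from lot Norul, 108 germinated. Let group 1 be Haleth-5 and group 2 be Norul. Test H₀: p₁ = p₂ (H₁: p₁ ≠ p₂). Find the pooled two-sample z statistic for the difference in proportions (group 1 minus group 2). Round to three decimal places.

p̂₁ = 52/91 ≈ 0.57143, p̂₂ = 108/149 ≈ 0.72483.
Pooled p̂ = (52+108)/(91+149) = 160/240 = 0.66667.
SE = √(p̂(1−p̂)(1/n₁+1/n₂)) = √(0.66667·0.33333·0.0177004) = √(0.00393343) = 0.06272.
z = (0.57143 − 0.72483)/0.06272 = -0.15340/0.06272 = -2.446.

z = -2.446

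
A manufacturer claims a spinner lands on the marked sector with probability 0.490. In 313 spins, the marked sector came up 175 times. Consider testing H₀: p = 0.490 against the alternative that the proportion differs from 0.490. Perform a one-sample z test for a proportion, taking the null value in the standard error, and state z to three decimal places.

p̂ = 175/313 ≈ 0.55911.
SE = √(p₀(1−p₀)/n) = √(0.2499/313) = 0.02826.
z = (0.55911 − 0.49)/0.02826 = 0.06911/0.02826 = 2.446.

z = 2.446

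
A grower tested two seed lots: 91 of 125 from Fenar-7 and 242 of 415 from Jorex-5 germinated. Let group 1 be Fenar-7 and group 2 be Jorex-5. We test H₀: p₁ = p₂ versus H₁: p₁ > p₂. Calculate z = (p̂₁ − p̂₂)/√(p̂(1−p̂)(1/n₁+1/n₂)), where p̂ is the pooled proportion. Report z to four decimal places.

z = 2.9204

p̂₁ = 91/125 = 0.728000, p̂₂ = 242/415 = 0.583133.
Pooled p̂ = (91+242)/(125+415) = 333/540 = 0.616667.
SE = √(p̂(1−p̂)(1/n₁+1/n₂)) = √(0.616667·0.383333·0.0104096) = √(0.00246072) = 0.049606.
z = (0.728000 − 0.583133)/0.049606 = 0.144867/0.049606 = 2.9204.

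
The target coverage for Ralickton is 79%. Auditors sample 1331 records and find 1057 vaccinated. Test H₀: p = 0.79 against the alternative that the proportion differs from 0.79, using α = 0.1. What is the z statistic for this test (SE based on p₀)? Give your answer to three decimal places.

z = 0.371

p̂ = 1057/1331 ≈ 0.79414.
Under H₀, SE = √(0.79·0.21/1331) = √(0.000124643) = 0.01116.
z = (0.79414 − 0.79)/0.01116 = 0.00414/0.01116 = 0.371.
p-value = 2·P(Z > 0.371) ≈ 0.7108; since p > α = 0.1, fail to reject H₀.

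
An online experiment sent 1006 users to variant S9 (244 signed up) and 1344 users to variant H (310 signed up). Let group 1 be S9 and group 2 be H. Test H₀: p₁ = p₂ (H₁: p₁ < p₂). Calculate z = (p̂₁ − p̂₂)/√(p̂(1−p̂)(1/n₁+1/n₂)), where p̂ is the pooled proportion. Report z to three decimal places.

z = 0.672

p̂₁ = 244/1006 ≈ 0.24254, p̂₂ = 310/1344 ≈ 0.23065.
Pooled p̂ = (244+310)/(1006+1344) = 554/2350 = 0.23574.
SE = √(0.180169 × 0.00173808) = 0.01770.
z = (0.24254 − 0.23065)/0.01770 = 0.01189/0.01770 = 0.672.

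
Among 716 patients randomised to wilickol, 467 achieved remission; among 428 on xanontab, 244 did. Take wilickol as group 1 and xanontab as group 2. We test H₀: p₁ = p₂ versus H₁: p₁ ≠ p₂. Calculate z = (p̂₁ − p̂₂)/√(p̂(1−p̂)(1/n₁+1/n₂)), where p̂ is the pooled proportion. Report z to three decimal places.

z = 2.772

p̂₁ = 467/716 ≈ 0.65223, p̂₂ = 244/428 ≈ 0.57009.
Pooled p̂ = (467+244)/(716+428) = 711/1144 = 0.62150.
SE = √(0.235237 × 0.0037331) = 0.02963.
z = (0.65223 − 0.57009)/0.02963 = 0.08214/0.02963 = 2.772.
Two-sided p-value ≈ 2·Φ(−2.772) = 0.0056.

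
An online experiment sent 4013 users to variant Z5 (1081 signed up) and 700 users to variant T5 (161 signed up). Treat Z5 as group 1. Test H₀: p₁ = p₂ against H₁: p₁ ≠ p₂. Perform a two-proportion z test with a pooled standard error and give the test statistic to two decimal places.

z = 2.18

p̂₁ = 1081/4013 = 0.26937, p̂₂ = 161/700 = 0.23000.
Pooled p̂ = (1081+161)/(4013+700) = 1242/4713 = 0.26353.
SE = √(p̂(1−p̂)(1/n₁+1/n₂)) = √(0.26353·0.73647·0.00167776) = √(0.00032562) = 0.01804.
z = (0.26937 − 0.23000)/0.01804 = 0.03937/0.01804 = 2.18.
p-value = 2·P(Z > 2.182) ≈ 0.0291.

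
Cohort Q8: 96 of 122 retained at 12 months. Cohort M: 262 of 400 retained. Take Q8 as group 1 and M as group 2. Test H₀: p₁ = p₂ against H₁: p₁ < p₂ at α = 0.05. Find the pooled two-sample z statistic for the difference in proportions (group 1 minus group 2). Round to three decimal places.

z = 2.747

p̂₁ = 96/122 = 0.78689, p̂₂ = 262/400 = 0.65500.
Pooled p̂ = (96+262)/(122+400) = 358/522 = 0.68582.
SE = √(0.21547 × 0.0106967) = 0.04801.
z = (0.78689 − 0.65500)/0.04801 = 0.13189/0.04801 = 2.747.
p-value = P(Z < 2.747) ≈ 0.9970, so at α = 0.05 we fail to reject H₀.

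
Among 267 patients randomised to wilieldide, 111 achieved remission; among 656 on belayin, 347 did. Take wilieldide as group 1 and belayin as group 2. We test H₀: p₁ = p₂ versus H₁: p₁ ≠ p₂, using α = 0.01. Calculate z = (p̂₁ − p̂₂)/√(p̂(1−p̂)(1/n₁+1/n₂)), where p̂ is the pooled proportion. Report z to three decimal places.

z = -3.120

p̂₁ = 111/267 ≈ 0.415730, p̂₂ = 347/656 ≈ 0.528963.
Pooled p̂ = (111+347)/(267+656) = 458/923 = 0.496208.
SE = √(0.249986 × 0.00526971) = 0.036295.
z = (0.415730 − 0.528963)/0.036295 = -0.113233/0.036295 = -3.120.
Two-sided p-value ≈ 2·Φ(−3.120) = 0.0018, so at α = 0.01 we reject H₀.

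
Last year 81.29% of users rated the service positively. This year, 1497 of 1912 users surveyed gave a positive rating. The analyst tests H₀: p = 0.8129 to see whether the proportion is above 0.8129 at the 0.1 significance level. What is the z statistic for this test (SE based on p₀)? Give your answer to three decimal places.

z = -3.358

p̂ = 1497/1912 = 0.78295.
SE = √(p₀(1−p₀)/n) = √(0.15209/1912) = 0.00892.
z = (0.78295 − 0.8129)/0.00892 = -0.02995/0.00892 = -3.358.
p-value = P(Z > -3.358) ≈ 0.9996. With α = 0.1, fail to reject H₀.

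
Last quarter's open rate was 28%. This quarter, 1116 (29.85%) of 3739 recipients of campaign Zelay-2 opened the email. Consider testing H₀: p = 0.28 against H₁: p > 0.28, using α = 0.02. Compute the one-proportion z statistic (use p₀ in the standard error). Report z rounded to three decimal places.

z = 2.516

p̂ = 1116/3739 ≈ 0.298476.
SE = √(p₀(1−p₀)/n) = √(0.2016/3739) = 0.007343.
z = (0.298476 − 0.28)/0.007343 = 0.018476/0.007343 = 2.516.
p-value = P(Z > 2.516) ≈ 0.0059, so at α = 0.02 we reject H₀.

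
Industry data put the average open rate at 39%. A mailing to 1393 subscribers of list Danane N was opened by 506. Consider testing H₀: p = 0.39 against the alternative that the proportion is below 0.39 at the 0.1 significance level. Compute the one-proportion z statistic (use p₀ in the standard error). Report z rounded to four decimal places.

z = -2.0473

p̂ = 506/1393 = 0.3632448.
Standard error under H₀: √(0.39×0.61/1393) = 0.0130684.
z = (0.3632448 − 0.39)/0.0130684 = -0.0267552/0.0130684 = -2.0473.
p-value = P(Z < -2.047) ≈ 0.0203; since p < α = 0.1, reject H₀.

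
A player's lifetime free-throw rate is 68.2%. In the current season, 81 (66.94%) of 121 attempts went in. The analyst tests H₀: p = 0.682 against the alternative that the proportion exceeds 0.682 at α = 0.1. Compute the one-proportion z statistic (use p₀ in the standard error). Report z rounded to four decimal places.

p̂ = 81/121 = 0.669421.
Under H₀, SE = √(0.682·0.318/121) = √(0.00179236) = 0.042336.
z = (0.669421 − 0.682)/0.042336 = -0.012579/0.042336 = -0.2971.
p-value = P(Z > -0.297) ≈ 0.6168; since p > α = 0.1, fail to reject H₀.

z = -0.2971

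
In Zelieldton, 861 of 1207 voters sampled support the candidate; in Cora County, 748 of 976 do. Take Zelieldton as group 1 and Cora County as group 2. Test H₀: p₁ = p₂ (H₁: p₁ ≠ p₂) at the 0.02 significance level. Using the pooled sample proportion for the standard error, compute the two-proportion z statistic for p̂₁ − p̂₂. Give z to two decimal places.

p̂₁ = 861/1207 ≈ 0.71334, p̂₂ = 748/976 ≈ 0.76639.
Pooled p̂ = (861+748)/(1207+976) = 1609/2183 = 0.73706.
SE = √(0.193803 × 0.00185309) = 0.01895.
z = (0.71334 − 0.76639)/0.01895 = -0.05305/0.01895 = -2.80.
Two-sided p-value ≈ 2·Φ(−2.800) = 0.0051, so at α = 0.02 we reject H₀.

z = -2.80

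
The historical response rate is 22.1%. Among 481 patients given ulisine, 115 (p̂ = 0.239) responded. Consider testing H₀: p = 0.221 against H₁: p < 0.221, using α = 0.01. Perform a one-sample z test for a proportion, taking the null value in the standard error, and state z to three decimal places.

p̂ = 115/481 = 0.23909.
Standard error under H₀: √(0.221×0.779/481) = 0.01892.
z = (0.23909 − 0.221)/0.01892 = 0.01809/0.01892 = 0.956.
p-value = P(Z < 0.956) ≈ 0.8304. With α = 0.01, fail to reject H₀.

z = 0.956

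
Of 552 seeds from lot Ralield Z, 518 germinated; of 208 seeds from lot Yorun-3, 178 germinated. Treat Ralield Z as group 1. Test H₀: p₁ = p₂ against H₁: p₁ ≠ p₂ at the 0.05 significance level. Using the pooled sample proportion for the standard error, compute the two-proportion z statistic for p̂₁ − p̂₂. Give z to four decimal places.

z = 3.6575

p̂₁ = 518/552 = 0.938406, p̂₂ = 178/208 = 0.855769.
Pooled p̂ = (518+178)/(552+208) = 696/760 = 0.915789.
SE = √(p̂(1−p̂)(1/n₁+1/n₂)) = √(0.915789·0.084211·0.00661929) = √(0.000510474) = 0.022594.
z = (0.938406 − 0.855769)/0.022594 = 0.082637/0.022594 = 3.6575.
Two-sided p-value ≈ 2·Φ(−3.658) = 0.0003. With α = 0.05, reject H₀.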